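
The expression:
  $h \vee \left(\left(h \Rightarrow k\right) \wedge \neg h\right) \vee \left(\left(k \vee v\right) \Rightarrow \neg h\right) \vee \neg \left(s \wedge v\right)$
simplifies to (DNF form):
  $\text{True}$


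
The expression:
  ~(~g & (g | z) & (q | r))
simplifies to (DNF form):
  g | ~z | (~q & ~r)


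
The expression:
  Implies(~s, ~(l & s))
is always true.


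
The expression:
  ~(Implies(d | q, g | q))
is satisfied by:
  {d: True, q: False, g: False}


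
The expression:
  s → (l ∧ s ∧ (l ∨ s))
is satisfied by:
  {l: True, s: False}
  {s: False, l: False}
  {s: True, l: True}


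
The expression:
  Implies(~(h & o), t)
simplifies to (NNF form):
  t | (h & o)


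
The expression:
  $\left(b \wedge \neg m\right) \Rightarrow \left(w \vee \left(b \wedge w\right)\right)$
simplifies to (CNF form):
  $m \vee w \vee \neg b$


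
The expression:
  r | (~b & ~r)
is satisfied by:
  {r: True, b: False}
  {b: False, r: False}
  {b: True, r: True}


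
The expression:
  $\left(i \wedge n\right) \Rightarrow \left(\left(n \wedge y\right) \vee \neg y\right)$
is always true.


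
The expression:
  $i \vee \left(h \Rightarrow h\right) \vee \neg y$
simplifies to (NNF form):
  $\text{True}$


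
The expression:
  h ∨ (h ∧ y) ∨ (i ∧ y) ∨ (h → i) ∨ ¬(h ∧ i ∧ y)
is always true.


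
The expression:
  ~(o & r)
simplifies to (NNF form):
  ~o | ~r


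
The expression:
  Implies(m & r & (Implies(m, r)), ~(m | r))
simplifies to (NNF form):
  ~m | ~r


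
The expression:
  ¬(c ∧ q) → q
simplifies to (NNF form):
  q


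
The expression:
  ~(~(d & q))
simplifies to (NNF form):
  d & q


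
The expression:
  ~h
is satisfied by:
  {h: False}


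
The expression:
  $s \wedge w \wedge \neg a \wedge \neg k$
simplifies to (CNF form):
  $s \wedge w \wedge \neg a \wedge \neg k$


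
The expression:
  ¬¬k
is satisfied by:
  {k: True}


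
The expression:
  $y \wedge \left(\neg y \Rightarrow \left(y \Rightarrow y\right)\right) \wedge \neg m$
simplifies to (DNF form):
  $y \wedge \neg m$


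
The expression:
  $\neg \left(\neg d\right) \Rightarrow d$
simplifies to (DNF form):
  $\text{True}$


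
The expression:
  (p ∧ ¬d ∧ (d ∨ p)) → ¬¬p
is always true.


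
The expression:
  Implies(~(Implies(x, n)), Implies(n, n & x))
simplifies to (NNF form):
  True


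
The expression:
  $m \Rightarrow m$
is always true.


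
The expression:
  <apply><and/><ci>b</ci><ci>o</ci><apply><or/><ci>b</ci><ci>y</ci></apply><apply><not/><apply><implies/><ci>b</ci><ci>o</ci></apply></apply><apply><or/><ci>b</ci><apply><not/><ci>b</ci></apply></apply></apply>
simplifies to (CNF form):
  <false/>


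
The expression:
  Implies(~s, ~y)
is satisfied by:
  {s: True, y: False}
  {y: False, s: False}
  {y: True, s: True}


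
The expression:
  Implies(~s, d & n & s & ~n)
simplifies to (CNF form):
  s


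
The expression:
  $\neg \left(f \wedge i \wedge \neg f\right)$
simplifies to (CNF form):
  $\text{True}$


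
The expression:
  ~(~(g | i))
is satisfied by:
  {i: True, g: True}
  {i: True, g: False}
  {g: True, i: False}


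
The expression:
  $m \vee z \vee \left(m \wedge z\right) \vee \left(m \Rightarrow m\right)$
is always true.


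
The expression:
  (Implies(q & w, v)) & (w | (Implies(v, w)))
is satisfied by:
  {v: False, w: False, q: False}
  {q: True, v: False, w: False}
  {w: True, v: False, q: False}
  {w: True, v: True, q: False}
  {q: True, w: True, v: True}


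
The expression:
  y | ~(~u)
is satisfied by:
  {y: True, u: True}
  {y: True, u: False}
  {u: True, y: False}


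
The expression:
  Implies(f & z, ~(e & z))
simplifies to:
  ~e | ~f | ~z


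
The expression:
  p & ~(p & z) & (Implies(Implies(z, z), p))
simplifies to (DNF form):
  p & ~z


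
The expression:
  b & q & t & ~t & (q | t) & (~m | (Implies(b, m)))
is never true.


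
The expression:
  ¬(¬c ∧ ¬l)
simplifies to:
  c ∨ l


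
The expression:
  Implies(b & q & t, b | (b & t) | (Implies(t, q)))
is always true.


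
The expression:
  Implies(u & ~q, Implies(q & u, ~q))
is always true.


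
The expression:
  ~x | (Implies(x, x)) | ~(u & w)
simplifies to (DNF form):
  True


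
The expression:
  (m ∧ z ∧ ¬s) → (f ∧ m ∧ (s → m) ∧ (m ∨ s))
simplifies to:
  f ∨ s ∨ ¬m ∨ ¬z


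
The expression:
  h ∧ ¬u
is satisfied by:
  {h: True, u: False}


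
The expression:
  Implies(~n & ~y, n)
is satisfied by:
  {n: True, y: True}
  {n: True, y: False}
  {y: True, n: False}


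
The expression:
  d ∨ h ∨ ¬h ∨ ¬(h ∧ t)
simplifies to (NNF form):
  True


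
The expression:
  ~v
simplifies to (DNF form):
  ~v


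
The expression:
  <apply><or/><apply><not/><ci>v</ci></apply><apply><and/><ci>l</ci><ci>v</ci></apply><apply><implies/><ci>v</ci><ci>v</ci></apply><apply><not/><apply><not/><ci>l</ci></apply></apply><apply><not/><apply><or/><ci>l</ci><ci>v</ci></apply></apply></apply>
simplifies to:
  <true/>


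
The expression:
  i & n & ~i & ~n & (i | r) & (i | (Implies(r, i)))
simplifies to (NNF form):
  False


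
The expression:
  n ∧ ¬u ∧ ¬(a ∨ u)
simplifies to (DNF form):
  n ∧ ¬a ∧ ¬u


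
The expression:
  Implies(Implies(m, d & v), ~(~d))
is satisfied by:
  {d: True, m: True}
  {d: True, m: False}
  {m: True, d: False}


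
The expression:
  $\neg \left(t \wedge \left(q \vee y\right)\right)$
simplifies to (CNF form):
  $\left(\neg q \vee \neg t\right) \wedge \left(\neg t \vee \neg y\right)$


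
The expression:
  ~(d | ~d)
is never true.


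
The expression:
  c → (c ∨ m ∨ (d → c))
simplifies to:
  True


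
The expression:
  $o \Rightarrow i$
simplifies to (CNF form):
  $i \vee \neg o$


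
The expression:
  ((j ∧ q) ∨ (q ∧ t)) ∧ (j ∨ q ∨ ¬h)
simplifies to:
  q ∧ (j ∨ t)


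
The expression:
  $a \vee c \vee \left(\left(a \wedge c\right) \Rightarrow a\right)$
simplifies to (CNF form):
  $\text{True}$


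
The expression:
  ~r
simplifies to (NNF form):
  ~r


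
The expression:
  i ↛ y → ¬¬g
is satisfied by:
  {y: True, g: True, i: False}
  {y: True, g: False, i: False}
  {g: True, y: False, i: False}
  {y: False, g: False, i: False}
  {y: True, i: True, g: True}
  {y: True, i: True, g: False}
  {i: True, g: True, y: False}


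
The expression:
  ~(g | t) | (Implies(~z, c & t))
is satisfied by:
  {z: True, c: True, g: False, t: False}
  {z: True, c: False, g: False, t: False}
  {t: True, z: True, c: True, g: False}
  {t: True, z: True, c: False, g: False}
  {z: True, g: True, c: True, t: False}
  {z: True, g: True, c: False, t: False}
  {z: True, g: True, t: True, c: True}
  {z: True, g: True, t: True, c: False}
  {c: True, z: False, g: False, t: False}
  {z: False, c: False, g: False, t: False}
  {t: True, c: True, z: False, g: False}
  {t: True, g: True, c: True, z: False}


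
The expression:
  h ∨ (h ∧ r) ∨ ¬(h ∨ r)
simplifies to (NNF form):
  h ∨ ¬r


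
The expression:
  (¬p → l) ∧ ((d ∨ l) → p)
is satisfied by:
  {p: True}


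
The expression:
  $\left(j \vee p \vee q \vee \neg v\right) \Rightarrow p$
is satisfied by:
  {v: True, p: True, j: False, q: False}
  {p: True, j: False, q: False, v: False}
  {v: True, p: True, q: True, j: False}
  {p: True, q: True, j: False, v: False}
  {p: True, v: True, j: True, q: False}
  {p: True, j: True, q: False, v: False}
  {v: True, p: True, q: True, j: True}
  {p: True, q: True, j: True, v: False}
  {v: True, j: False, q: False, p: False}


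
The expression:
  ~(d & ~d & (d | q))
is always true.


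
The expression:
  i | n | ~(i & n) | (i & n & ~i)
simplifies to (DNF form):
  True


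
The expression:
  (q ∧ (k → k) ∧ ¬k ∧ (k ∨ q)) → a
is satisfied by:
  {a: True, k: True, q: False}
  {a: True, q: False, k: False}
  {k: True, q: False, a: False}
  {k: False, q: False, a: False}
  {a: True, k: True, q: True}
  {a: True, q: True, k: False}
  {k: True, q: True, a: False}


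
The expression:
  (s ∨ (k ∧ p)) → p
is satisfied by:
  {p: True, s: False}
  {s: False, p: False}
  {s: True, p: True}


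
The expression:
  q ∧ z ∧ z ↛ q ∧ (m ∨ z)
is never true.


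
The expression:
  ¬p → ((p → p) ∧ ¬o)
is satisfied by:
  {p: True, o: False}
  {o: False, p: False}
  {o: True, p: True}


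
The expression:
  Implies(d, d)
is always true.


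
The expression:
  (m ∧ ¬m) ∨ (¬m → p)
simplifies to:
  m ∨ p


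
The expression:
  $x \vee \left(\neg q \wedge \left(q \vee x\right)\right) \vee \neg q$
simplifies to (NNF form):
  $x \vee \neg q$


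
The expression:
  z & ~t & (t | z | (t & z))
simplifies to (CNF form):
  z & ~t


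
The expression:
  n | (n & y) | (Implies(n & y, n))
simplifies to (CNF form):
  True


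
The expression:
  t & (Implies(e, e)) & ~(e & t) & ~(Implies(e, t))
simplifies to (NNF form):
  False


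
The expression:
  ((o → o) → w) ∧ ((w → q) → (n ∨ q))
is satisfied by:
  {w: True}


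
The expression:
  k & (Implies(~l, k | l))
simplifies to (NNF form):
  k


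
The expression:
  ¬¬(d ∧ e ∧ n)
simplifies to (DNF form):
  d ∧ e ∧ n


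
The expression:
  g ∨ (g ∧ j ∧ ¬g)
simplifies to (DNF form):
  g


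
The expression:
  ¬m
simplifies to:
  ¬m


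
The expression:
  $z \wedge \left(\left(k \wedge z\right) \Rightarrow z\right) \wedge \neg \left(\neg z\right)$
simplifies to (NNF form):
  $z$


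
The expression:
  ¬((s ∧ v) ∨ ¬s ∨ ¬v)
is never true.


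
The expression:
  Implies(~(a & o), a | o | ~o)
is always true.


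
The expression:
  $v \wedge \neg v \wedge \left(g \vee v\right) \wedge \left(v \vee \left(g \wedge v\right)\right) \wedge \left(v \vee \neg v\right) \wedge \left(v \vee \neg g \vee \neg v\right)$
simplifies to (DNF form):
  $\text{False}$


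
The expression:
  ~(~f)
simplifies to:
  f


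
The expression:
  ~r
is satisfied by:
  {r: False}


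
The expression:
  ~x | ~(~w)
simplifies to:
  w | ~x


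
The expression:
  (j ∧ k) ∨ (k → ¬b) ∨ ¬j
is always true.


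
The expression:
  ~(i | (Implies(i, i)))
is never true.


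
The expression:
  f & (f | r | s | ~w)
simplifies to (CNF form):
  f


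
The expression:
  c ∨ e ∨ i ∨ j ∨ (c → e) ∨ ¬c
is always true.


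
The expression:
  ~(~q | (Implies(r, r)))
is never true.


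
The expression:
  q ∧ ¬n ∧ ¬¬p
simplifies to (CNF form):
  p ∧ q ∧ ¬n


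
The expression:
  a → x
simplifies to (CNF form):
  x ∨ ¬a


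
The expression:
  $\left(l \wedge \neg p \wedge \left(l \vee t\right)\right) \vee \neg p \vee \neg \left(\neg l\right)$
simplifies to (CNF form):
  $l \vee \neg p$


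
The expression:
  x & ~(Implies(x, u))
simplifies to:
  x & ~u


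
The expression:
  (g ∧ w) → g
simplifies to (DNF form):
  True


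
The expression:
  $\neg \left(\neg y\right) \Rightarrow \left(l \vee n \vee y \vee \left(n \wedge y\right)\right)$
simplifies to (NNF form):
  $\text{True}$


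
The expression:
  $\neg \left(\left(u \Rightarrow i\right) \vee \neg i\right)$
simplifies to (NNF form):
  $\text{False}$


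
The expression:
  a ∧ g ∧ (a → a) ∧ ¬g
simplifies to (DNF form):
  False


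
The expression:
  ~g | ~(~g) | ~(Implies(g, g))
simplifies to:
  True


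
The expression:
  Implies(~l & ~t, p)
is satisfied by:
  {t: True, l: True, p: True}
  {t: True, l: True, p: False}
  {t: True, p: True, l: False}
  {t: True, p: False, l: False}
  {l: True, p: True, t: False}
  {l: True, p: False, t: False}
  {p: True, l: False, t: False}


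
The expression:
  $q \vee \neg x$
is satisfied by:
  {q: True, x: False}
  {x: False, q: False}
  {x: True, q: True}


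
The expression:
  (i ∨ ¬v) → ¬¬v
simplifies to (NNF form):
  v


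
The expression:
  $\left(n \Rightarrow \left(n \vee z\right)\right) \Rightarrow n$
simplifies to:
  $n$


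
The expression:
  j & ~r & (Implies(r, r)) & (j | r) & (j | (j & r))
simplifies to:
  j & ~r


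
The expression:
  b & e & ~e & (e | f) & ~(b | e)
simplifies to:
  False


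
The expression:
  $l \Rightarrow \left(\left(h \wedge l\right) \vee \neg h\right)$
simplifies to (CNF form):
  $\text{True}$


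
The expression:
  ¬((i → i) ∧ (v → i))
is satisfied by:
  {v: True, i: False}


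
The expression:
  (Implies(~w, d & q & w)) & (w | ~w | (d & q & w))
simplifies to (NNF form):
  w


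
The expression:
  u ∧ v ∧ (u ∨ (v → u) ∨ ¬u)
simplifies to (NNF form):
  u ∧ v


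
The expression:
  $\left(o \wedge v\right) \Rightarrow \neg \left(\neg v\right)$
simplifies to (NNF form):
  $\text{True}$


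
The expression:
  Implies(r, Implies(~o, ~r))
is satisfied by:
  {o: True, r: False}
  {r: False, o: False}
  {r: True, o: True}


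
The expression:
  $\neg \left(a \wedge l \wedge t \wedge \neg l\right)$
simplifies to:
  $\text{True}$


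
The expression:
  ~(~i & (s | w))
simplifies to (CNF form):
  (i | ~s) & (i | ~w)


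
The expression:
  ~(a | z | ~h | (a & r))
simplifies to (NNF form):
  h & ~a & ~z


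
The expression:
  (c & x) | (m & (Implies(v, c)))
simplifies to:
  (c & m) | (c & x) | (m & ~v)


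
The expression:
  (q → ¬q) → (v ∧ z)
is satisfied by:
  {q: True, v: True, z: True}
  {q: True, v: True, z: False}
  {q: True, z: True, v: False}
  {q: True, z: False, v: False}
  {v: True, z: True, q: False}


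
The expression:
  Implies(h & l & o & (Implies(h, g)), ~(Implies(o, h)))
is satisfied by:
  {l: False, o: False, g: False, h: False}
  {h: True, l: False, o: False, g: False}
  {g: True, l: False, o: False, h: False}
  {h: True, g: True, l: False, o: False}
  {o: True, h: False, l: False, g: False}
  {h: True, o: True, l: False, g: False}
  {g: True, o: True, h: False, l: False}
  {h: True, g: True, o: True, l: False}
  {l: True, g: False, o: False, h: False}
  {h: True, l: True, g: False, o: False}
  {g: True, l: True, h: False, o: False}
  {h: True, g: True, l: True, o: False}
  {o: True, l: True, g: False, h: False}
  {h: True, o: True, l: True, g: False}
  {g: True, o: True, l: True, h: False}


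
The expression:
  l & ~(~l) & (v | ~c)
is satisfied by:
  {v: True, l: True, c: False}
  {l: True, c: False, v: False}
  {v: True, c: True, l: True}


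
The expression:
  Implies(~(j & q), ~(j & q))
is always true.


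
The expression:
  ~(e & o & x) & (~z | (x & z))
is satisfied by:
  {x: True, z: False, e: False, o: False}
  {x: True, o: True, z: False, e: False}
  {x: True, e: True, z: False, o: False}
  {x: True, z: True, e: False, o: False}
  {x: True, o: True, z: True, e: False}
  {x: True, e: True, z: True, o: False}
  {o: False, z: False, e: False, x: False}
  {o: True, z: False, e: False, x: False}
  {e: True, o: False, z: False, x: False}
  {o: True, e: True, z: False, x: False}


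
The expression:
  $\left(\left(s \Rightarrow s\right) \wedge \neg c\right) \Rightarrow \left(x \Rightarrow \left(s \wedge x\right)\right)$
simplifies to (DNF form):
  $c \vee s \vee \neg x$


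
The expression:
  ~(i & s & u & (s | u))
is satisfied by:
  {s: False, u: False, i: False}
  {i: True, s: False, u: False}
  {u: True, s: False, i: False}
  {i: True, u: True, s: False}
  {s: True, i: False, u: False}
  {i: True, s: True, u: False}
  {u: True, s: True, i: False}


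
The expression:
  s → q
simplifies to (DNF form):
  q ∨ ¬s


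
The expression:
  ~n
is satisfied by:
  {n: False}


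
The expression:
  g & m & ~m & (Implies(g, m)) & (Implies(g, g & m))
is never true.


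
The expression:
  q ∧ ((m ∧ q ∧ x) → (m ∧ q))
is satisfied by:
  {q: True}


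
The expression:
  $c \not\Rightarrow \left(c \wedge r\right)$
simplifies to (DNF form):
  $c \wedge \neg r$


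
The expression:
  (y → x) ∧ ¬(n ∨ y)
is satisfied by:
  {n: False, y: False}


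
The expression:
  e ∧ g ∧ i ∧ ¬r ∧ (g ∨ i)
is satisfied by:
  {i: True, e: True, g: True, r: False}


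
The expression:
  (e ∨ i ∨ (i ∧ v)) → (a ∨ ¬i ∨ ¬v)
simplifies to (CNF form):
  a ∨ ¬i ∨ ¬v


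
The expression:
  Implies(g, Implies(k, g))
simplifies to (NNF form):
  True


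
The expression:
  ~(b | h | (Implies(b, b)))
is never true.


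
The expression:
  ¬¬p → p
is always true.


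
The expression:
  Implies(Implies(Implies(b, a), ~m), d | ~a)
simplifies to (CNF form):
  d | m | ~a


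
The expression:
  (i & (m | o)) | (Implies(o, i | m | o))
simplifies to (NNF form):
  True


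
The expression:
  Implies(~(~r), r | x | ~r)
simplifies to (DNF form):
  True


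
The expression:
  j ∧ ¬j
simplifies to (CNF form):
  False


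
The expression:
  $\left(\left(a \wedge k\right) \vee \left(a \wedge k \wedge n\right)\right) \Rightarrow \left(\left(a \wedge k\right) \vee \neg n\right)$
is always true.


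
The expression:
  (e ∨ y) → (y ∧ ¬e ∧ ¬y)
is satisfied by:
  {e: False, y: False}


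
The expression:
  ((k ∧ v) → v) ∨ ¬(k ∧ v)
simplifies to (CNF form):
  True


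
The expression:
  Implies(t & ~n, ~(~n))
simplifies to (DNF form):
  n | ~t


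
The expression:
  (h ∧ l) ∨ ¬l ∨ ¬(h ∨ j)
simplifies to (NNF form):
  h ∨ ¬j ∨ ¬l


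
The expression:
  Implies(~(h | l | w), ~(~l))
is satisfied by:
  {h: True, l: True, w: True}
  {h: True, l: True, w: False}
  {h: True, w: True, l: False}
  {h: True, w: False, l: False}
  {l: True, w: True, h: False}
  {l: True, w: False, h: False}
  {w: True, l: False, h: False}


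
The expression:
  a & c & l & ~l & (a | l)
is never true.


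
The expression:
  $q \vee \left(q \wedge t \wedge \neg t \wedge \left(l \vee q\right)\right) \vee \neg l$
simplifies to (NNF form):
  $q \vee \neg l$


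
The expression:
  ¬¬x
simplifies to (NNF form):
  x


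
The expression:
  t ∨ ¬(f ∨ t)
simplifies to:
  t ∨ ¬f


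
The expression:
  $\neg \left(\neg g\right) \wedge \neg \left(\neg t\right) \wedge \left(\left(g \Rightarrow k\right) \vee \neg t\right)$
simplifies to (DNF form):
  $g \wedge k \wedge t$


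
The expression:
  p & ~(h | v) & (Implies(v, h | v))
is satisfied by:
  {p: True, v: False, h: False}


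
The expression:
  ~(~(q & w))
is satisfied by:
  {w: True, q: True}


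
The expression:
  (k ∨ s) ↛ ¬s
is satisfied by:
  {s: True}


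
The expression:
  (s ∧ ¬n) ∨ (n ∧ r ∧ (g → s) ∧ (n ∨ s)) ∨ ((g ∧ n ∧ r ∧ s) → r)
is always true.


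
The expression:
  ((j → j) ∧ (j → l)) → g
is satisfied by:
  {g: True, j: True, l: False}
  {g: True, l: False, j: False}
  {g: True, j: True, l: True}
  {g: True, l: True, j: False}
  {j: True, l: False, g: False}


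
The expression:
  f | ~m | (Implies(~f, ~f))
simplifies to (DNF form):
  True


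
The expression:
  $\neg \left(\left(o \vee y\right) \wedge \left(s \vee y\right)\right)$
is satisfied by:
  {y: False, s: False, o: False}
  {o: True, y: False, s: False}
  {s: True, y: False, o: False}


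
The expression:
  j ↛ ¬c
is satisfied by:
  {c: True, j: True}


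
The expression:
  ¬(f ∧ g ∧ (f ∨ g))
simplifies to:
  ¬f ∨ ¬g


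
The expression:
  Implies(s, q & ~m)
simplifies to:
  ~s | (q & ~m)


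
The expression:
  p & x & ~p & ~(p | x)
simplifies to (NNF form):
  False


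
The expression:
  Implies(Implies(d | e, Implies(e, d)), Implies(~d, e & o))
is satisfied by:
  {d: True, e: True}
  {d: True, e: False}
  {e: True, d: False}


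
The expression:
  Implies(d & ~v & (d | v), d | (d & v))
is always true.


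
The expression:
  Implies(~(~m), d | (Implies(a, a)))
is always true.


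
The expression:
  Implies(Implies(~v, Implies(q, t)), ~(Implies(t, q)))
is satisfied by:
  {t: True, q: False, v: False}
  {t: True, v: True, q: False}
  {q: True, v: False, t: False}


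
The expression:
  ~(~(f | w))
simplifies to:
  f | w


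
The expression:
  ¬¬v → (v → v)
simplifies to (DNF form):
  True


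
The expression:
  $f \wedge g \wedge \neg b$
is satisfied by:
  {g: True, f: True, b: False}


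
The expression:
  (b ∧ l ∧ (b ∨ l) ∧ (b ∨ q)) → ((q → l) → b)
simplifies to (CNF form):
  True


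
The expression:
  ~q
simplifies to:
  ~q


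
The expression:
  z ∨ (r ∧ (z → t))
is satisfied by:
  {r: True, z: True}
  {r: True, z: False}
  {z: True, r: False}


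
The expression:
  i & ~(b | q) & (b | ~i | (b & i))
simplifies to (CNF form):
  False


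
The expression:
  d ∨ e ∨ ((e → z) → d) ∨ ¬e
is always true.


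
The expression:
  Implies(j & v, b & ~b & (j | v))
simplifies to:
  ~j | ~v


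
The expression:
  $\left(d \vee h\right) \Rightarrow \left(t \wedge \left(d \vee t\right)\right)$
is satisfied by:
  {t: True, h: False, d: False}
  {t: True, d: True, h: False}
  {t: True, h: True, d: False}
  {t: True, d: True, h: True}
  {d: False, h: False, t: False}


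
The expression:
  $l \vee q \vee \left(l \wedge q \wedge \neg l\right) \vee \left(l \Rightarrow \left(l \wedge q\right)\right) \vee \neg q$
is always true.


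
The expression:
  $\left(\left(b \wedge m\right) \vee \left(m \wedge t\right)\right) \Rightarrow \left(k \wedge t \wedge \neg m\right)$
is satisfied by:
  {b: False, m: False, t: False}
  {t: True, b: False, m: False}
  {b: True, t: False, m: False}
  {t: True, b: True, m: False}
  {m: True, t: False, b: False}


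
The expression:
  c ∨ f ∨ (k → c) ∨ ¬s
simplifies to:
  c ∨ f ∨ ¬k ∨ ¬s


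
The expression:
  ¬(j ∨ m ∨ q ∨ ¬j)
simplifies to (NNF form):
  False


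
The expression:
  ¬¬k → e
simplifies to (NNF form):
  e ∨ ¬k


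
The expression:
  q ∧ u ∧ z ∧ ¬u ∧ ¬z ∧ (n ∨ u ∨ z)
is never true.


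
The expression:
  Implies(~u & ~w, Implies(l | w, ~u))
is always true.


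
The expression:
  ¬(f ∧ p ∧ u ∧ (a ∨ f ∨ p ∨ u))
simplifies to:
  ¬f ∨ ¬p ∨ ¬u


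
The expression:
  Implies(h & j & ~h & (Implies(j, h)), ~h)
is always true.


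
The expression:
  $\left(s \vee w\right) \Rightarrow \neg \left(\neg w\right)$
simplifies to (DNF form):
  $w \vee \neg s$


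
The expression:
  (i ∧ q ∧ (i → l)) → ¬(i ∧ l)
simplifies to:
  ¬i ∨ ¬l ∨ ¬q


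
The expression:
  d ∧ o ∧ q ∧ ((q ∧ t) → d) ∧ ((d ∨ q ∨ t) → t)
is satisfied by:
  {t: True, o: True, d: True, q: True}


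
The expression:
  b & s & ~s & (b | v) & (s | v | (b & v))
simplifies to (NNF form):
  False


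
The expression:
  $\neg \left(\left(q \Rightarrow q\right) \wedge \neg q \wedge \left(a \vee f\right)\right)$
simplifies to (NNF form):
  $q \vee \left(\neg a \wedge \neg f\right)$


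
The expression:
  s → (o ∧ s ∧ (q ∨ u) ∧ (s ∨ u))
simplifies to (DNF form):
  (o ∧ q) ∨ (o ∧ u) ∨ ¬s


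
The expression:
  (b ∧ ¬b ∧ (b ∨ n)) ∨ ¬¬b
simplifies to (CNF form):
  b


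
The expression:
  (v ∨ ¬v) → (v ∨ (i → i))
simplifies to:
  True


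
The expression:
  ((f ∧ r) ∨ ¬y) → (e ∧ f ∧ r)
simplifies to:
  (y ∧ ¬f) ∨ (y ∧ ¬r) ∨ (e ∧ f ∧ r)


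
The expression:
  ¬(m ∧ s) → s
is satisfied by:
  {s: True}


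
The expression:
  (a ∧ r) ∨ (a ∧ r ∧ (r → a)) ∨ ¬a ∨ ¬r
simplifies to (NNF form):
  True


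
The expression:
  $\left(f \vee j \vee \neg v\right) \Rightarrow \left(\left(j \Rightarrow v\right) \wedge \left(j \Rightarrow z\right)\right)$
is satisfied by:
  {v: True, z: True, j: False}
  {v: True, z: False, j: False}
  {z: True, v: False, j: False}
  {v: False, z: False, j: False}
  {j: True, v: True, z: True}


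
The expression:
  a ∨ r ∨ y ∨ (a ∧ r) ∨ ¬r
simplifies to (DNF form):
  True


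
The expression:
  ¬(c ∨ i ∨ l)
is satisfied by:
  {i: False, l: False, c: False}


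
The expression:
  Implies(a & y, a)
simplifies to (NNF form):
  True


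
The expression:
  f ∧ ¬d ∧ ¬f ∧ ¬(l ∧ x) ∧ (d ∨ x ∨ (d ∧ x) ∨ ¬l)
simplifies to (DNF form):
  False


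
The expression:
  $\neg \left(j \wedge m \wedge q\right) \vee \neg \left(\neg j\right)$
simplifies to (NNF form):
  $\text{True}$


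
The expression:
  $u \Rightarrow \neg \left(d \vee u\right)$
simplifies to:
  $\neg u$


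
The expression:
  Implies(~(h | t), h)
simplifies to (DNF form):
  h | t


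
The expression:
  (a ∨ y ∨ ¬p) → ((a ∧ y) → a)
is always true.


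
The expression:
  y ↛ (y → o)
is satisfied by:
  {y: True, o: False}


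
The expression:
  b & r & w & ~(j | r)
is never true.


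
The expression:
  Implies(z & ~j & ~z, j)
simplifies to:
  True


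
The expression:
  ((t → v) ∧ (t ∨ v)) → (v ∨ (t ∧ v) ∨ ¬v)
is always true.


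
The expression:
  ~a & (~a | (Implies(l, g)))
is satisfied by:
  {a: False}


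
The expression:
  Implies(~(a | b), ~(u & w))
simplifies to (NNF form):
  a | b | ~u | ~w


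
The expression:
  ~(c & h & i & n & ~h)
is always true.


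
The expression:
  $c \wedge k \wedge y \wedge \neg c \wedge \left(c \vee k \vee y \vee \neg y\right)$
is never true.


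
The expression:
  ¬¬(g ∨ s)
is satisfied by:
  {g: True, s: True}
  {g: True, s: False}
  {s: True, g: False}


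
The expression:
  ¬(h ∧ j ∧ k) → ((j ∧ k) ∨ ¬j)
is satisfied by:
  {k: True, j: False}
  {j: False, k: False}
  {j: True, k: True}


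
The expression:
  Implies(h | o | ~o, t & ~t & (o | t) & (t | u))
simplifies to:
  False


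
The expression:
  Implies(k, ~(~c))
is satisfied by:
  {c: True, k: False}
  {k: False, c: False}
  {k: True, c: True}


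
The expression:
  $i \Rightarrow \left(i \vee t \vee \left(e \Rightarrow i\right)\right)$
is always true.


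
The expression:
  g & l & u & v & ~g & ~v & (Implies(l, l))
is never true.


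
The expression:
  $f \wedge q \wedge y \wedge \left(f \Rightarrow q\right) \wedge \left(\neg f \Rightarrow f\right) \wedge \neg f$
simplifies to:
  $\text{False}$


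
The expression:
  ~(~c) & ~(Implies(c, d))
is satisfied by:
  {c: True, d: False}


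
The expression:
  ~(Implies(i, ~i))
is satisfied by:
  {i: True}


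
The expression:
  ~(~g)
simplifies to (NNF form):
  g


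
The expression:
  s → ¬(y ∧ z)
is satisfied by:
  {s: False, z: False, y: False}
  {y: True, s: False, z: False}
  {z: True, s: False, y: False}
  {y: True, z: True, s: False}
  {s: True, y: False, z: False}
  {y: True, s: True, z: False}
  {z: True, s: True, y: False}


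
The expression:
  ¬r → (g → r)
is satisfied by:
  {r: True, g: False}
  {g: False, r: False}
  {g: True, r: True}


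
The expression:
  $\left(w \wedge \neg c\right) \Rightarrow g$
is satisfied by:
  {g: True, c: True, w: False}
  {g: True, w: False, c: False}
  {c: True, w: False, g: False}
  {c: False, w: False, g: False}
  {g: True, c: True, w: True}
  {g: True, w: True, c: False}
  {c: True, w: True, g: False}


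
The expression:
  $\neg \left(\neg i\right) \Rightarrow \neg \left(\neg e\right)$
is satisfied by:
  {e: True, i: False}
  {i: False, e: False}
  {i: True, e: True}


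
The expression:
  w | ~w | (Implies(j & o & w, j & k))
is always true.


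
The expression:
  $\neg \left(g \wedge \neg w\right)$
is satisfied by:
  {w: True, g: False}
  {g: False, w: False}
  {g: True, w: True}


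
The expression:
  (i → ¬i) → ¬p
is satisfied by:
  {i: True, p: False}
  {p: False, i: False}
  {p: True, i: True}


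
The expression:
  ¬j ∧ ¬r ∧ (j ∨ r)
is never true.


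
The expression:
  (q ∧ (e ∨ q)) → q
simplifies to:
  True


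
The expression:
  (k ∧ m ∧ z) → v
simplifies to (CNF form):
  v ∨ ¬k ∨ ¬m ∨ ¬z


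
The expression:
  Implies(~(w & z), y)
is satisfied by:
  {y: True, z: True, w: True}
  {y: True, z: True, w: False}
  {y: True, w: True, z: False}
  {y: True, w: False, z: False}
  {z: True, w: True, y: False}


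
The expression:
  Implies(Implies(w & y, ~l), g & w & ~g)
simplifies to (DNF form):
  l & w & y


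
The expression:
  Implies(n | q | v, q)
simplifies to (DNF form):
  q | (~n & ~v)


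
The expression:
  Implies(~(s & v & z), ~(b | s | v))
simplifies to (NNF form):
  (s | ~b) & (s | ~v) & (v | ~s) & (z | ~v)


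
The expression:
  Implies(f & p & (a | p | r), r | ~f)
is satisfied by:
  {r: True, p: False, f: False}
  {p: False, f: False, r: False}
  {f: True, r: True, p: False}
  {f: True, p: False, r: False}
  {r: True, p: True, f: False}
  {p: True, r: False, f: False}
  {f: True, p: True, r: True}


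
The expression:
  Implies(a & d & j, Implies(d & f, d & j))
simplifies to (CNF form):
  True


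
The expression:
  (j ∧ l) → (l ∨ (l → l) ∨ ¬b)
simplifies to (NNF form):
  True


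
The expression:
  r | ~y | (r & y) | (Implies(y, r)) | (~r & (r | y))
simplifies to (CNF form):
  True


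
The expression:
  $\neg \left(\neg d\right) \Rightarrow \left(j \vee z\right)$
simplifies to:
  $j \vee z \vee \neg d$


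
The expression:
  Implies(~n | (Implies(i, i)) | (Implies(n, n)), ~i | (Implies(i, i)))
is always true.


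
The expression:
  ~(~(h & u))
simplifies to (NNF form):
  h & u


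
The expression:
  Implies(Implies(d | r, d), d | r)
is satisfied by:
  {r: True, d: True}
  {r: True, d: False}
  {d: True, r: False}


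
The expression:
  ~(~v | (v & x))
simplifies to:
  v & ~x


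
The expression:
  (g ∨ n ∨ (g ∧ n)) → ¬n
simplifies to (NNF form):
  ¬n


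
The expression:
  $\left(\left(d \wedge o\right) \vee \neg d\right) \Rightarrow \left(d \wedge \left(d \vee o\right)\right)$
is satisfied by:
  {d: True}


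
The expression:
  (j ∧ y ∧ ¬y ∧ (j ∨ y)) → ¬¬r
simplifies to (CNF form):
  True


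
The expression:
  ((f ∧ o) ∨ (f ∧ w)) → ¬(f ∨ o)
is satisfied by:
  {w: False, f: False, o: False}
  {o: True, w: False, f: False}
  {w: True, o: False, f: False}
  {o: True, w: True, f: False}
  {f: True, o: False, w: False}


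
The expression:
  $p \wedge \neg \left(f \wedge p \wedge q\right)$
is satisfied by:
  {p: True, q: False, f: False}
  {f: True, p: True, q: False}
  {q: True, p: True, f: False}


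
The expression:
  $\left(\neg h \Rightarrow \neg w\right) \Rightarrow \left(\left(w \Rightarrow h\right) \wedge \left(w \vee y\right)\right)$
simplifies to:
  $w \vee y$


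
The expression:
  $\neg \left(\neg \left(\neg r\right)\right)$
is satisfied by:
  {r: False}


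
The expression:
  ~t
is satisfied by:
  {t: False}


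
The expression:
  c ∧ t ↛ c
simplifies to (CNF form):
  False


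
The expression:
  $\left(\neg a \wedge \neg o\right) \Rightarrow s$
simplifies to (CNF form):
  $a \vee o \vee s$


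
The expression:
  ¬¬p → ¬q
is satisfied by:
  {p: False, q: False}
  {q: True, p: False}
  {p: True, q: False}


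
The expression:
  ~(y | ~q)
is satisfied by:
  {q: True, y: False}


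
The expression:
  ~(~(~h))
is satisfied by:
  {h: False}


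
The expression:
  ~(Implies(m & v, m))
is never true.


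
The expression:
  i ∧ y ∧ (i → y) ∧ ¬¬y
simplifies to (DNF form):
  i ∧ y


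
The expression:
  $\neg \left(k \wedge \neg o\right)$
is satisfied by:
  {o: True, k: False}
  {k: False, o: False}
  {k: True, o: True}


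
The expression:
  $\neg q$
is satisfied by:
  {q: False}


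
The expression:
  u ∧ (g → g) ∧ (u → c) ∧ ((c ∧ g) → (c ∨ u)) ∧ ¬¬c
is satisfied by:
  {c: True, u: True}


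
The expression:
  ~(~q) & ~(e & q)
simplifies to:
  q & ~e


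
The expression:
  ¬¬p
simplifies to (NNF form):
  p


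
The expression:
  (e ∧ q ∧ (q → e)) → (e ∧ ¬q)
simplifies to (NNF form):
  ¬e ∨ ¬q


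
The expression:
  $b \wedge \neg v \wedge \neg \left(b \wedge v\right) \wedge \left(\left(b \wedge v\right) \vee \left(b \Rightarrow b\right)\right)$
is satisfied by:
  {b: True, v: False}


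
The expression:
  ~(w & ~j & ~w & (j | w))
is always true.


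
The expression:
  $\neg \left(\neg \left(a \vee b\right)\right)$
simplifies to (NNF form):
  $a \vee b$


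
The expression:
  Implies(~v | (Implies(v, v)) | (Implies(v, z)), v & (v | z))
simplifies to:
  v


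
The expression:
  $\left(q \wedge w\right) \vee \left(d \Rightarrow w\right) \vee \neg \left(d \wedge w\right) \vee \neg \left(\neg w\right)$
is always true.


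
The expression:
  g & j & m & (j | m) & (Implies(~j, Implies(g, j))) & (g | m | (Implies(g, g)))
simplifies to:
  g & j & m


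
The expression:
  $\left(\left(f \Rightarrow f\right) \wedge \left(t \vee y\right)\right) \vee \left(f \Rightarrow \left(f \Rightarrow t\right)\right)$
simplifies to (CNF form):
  $t \vee y \vee \neg f$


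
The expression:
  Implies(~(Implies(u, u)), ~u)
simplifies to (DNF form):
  True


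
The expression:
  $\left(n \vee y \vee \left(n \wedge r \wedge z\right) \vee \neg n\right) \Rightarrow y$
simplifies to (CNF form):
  $y$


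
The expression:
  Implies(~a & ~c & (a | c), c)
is always true.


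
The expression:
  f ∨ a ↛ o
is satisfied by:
  {f: True, a: True, o: False}
  {f: True, a: False, o: False}
  {o: True, f: True, a: True}
  {o: True, f: True, a: False}
  {a: True, o: False, f: False}


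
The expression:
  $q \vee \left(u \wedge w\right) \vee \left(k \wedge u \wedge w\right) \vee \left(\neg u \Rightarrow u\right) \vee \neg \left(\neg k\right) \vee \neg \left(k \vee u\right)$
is always true.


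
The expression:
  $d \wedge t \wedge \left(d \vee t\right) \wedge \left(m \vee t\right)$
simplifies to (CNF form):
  $d \wedge t$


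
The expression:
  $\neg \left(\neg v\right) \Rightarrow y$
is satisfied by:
  {y: True, v: False}
  {v: False, y: False}
  {v: True, y: True}


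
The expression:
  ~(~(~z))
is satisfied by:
  {z: False}


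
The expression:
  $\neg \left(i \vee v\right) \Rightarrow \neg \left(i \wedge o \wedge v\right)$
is always true.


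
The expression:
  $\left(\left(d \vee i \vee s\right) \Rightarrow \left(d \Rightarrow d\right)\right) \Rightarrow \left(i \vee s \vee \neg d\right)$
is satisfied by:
  {i: True, s: True, d: False}
  {i: True, s: False, d: False}
  {s: True, i: False, d: False}
  {i: False, s: False, d: False}
  {i: True, d: True, s: True}
  {i: True, d: True, s: False}
  {d: True, s: True, i: False}


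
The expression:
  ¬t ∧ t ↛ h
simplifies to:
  False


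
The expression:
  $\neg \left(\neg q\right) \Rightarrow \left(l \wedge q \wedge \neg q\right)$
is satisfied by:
  {q: False}


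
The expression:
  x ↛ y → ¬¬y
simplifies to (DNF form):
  y ∨ ¬x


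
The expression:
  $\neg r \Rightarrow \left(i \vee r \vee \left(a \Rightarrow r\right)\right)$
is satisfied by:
  {i: True, r: True, a: False}
  {i: True, r: False, a: False}
  {r: True, i: False, a: False}
  {i: False, r: False, a: False}
  {i: True, a: True, r: True}
  {i: True, a: True, r: False}
  {a: True, r: True, i: False}


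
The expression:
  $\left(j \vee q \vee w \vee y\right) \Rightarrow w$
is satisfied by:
  {w: True, y: False, q: False, j: False}
  {j: True, w: True, y: False, q: False}
  {w: True, q: True, y: False, j: False}
  {j: True, w: True, q: True, y: False}
  {w: True, y: True, q: False, j: False}
  {w: True, j: True, y: True, q: False}
  {w: True, q: True, y: True, j: False}
  {j: True, w: True, q: True, y: True}
  {j: False, y: False, q: False, w: False}


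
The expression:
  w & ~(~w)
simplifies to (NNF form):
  w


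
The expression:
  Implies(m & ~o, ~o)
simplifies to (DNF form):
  True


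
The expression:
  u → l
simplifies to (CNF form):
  l ∨ ¬u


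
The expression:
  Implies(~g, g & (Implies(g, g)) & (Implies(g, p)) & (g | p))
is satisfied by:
  {g: True}


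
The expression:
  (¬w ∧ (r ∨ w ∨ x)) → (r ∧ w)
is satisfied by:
  {w: True, r: False, x: False}
  {x: True, w: True, r: False}
  {w: True, r: True, x: False}
  {x: True, w: True, r: True}
  {x: False, r: False, w: False}


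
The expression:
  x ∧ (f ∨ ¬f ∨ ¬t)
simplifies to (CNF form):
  x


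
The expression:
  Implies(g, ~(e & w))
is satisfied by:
  {w: False, e: False, g: False}
  {g: True, w: False, e: False}
  {e: True, w: False, g: False}
  {g: True, e: True, w: False}
  {w: True, g: False, e: False}
  {g: True, w: True, e: False}
  {e: True, w: True, g: False}


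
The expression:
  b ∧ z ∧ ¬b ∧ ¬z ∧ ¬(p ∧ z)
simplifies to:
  False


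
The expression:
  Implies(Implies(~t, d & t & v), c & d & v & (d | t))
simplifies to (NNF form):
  ~t | (c & d & v)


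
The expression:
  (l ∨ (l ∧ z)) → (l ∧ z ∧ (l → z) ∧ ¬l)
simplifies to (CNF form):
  ¬l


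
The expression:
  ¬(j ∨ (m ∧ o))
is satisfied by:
  {j: False, m: False, o: False}
  {o: True, j: False, m: False}
  {m: True, j: False, o: False}


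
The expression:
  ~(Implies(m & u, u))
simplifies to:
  False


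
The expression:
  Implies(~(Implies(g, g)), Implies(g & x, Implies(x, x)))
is always true.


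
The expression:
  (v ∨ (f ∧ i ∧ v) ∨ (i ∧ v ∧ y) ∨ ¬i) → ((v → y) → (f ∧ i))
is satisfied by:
  {i: True, f: True, v: False, y: False}
  {i: True, f: False, v: False, y: False}
  {i: True, y: True, f: True, v: False}
  {i: True, y: True, f: False, v: False}
  {i: True, v: True, f: True, y: False}
  {i: True, v: True, f: False, y: False}
  {i: True, v: True, y: True, f: True}
  {v: True, f: True, i: False, y: False}
  {v: True, i: False, f: False, y: False}


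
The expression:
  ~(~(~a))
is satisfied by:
  {a: False}


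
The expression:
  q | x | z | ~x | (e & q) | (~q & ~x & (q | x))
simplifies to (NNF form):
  True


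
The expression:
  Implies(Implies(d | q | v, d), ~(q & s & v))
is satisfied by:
  {s: False, v: False, q: False, d: False}
  {d: True, s: False, v: False, q: False}
  {q: True, s: False, v: False, d: False}
  {d: True, q: True, s: False, v: False}
  {v: True, d: False, s: False, q: False}
  {d: True, v: True, s: False, q: False}
  {q: True, v: True, d: False, s: False}
  {d: True, q: True, v: True, s: False}
  {s: True, q: False, v: False, d: False}
  {d: True, s: True, q: False, v: False}
  {q: True, s: True, d: False, v: False}
  {d: True, q: True, s: True, v: False}
  {v: True, s: True, q: False, d: False}
  {d: True, v: True, s: True, q: False}
  {q: True, v: True, s: True, d: False}
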